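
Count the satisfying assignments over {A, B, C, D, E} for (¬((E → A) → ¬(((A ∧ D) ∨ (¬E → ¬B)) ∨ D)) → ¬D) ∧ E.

Initial set: {((¬((E → A) → ¬(((A ∧ D) ∨ (¬E → ¬B)) ∨ D)) → ¬D) ∧ E)}.
((¬((E → A) → ¬(((A ∧ D) ∨ (¬E → ¬B)) ∨ D)) → ¬D) ∧ E): α-rule — add (¬((E → A) → ¬(((A ∧ D) ∨ (¬E → ¬B)) ∨ D)) → ¬D), E.
(¬((E → A) → ¬(((A ∧ D) ∨ (¬E → ¬B)) ∨ D)) → ¬D): β-rule — branch into ¬¬((E → A) → ¬(((A ∧ D) ∨ (¬E → ¬B)) ∨ D))  //  ¬D.
  branch 1 (add ¬¬((E → A) → ¬(((A ∧ D) ∨ (¬E → ¬B)) ∨ D))):
    ¬¬((E → A) → ¬(((A ∧ D) ∨ (¬E → ¬B)) ∨ D)): β-rule — branch into ¬(E → A)  //  ¬(((A ∧ D) ∨ (¬E → ¬B)) ∨ D).
      branch 1.1 (add ¬(E → A)):
        ¬(E → A): α-rule — add E, ¬A.
        ○ open, literals {A=F, E=T}.
      branch 1.2 (add ¬(((A ∧ D) ∨ (¬E → ¬B)) ∨ D)):
        ¬(((A ∧ D) ∨ (¬E → ¬B)) ∨ D): α-rule — add ¬((A ∧ D) ∨ (¬E → ¬B)), ¬D.
        ¬((A ∧ D) ∨ (¬E → ¬B)): α-rule — add ¬(A ∧ D), ¬(¬E → ¬B).
        ¬(¬E → ¬B): α-rule — add ¬E, ¬¬B.
        × closes — contains both E and ¬E.
  branch 2 (add ¬D):
    ○ open, literals {D=F, E=T}.
1 branch closed, 2 open.
Each open branch fixes some atoms; the unmentioned ones are free. Counting distinct full assignments: branch {A=F, E=T} (B, C, D) contributes 8 new; branch {D=F, E=T} (A, B, C) contributes 4 new. Total: 12.

12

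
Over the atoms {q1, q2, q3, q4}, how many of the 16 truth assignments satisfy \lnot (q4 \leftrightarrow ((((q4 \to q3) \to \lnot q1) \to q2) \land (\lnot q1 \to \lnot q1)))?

9

Initial set: {T \lnot (q4 \leftrightarrow ((((q4 \to q3) \to \lnot q1) \to q2) \land (\lnot q1 \to \lnot q1)))}.
T \lnot (q4 \leftrightarrow ((((q4 \to q3) \to \lnot q1) \to q2) \land (\lnot q1 \to \lnot q1))): β-rule — branch into T q4, F ((((q4 \to q3) \to \lnot q1) \to q2) \land (\lnot q1 \to \lnot q1))  //  F q4, T ((((q4 \to q3) \to \lnot q1) \to q2) \land (\lnot q1 \to \lnot q1)).
  branch 1 (add T q4, F ((((q4 \to q3) \to \lnot q1) \to q2) \land (\lnot q1 \to \lnot q1))):
    F ((((q4 \to q3) \to \lnot q1) \to q2) \land (\lnot q1 \to \lnot q1)): β-rule — branch into F (((q4 \to q3) \to \lnot q1) \to q2)  //  F (\lnot q1 \to \lnot q1).
      branch 1.1 (add F (((q4 \to q3) \to \lnot q1) \to q2)):
        F (((q4 \to q3) \to \lnot q1) \to q2): α-rule — add T ((q4 \to q3) \to \lnot q1), F q2.
        T ((q4 \to q3) \to \lnot q1): β-rule — branch into F (q4 \to q3)  //  T \lnot q1.
          branch 1.1.1 (add F (q4 \to q3)):
            F (q4 \to q3): α-rule — add T q4, F q3.
            ○ open, literals {q2=F, q3=F, q4=T}.
          branch 1.1.2 (add T \lnot q1):
            ○ open, literals {q1=F, q2=F, q4=T}.
      branch 1.2 (add F (\lnot q1 \to \lnot q1)):
        F (\lnot q1 \to \lnot q1): α-rule — add T \lnot q1, F \lnot q1.
        × closes — contains both q1 and \lnot q1.
  branch 2 (add F q4, T ((((q4 \to q3) \to \lnot q1) \to q2) \land (\lnot q1 \to \lnot q1))):
    T ((((q4 \to q3) \to \lnot q1) \to q2) \land (\lnot q1 \to \lnot q1)): α-rule — add T (((q4 \to q3) \to \lnot q1) \to q2), T (\lnot q1 \to \lnot q1).
    T (((q4 \to q3) \to \lnot q1) \to q2): β-rule — branch into F ((q4 \to q3) \to \lnot q1)  //  T q2.
      branch 2.1 (add F ((q4 \to q3) \to \lnot q1)):
        F ((q4 \to q3) \to \lnot q1): α-rule — add T (q4 \to q3), F \lnot q1.
        T (\lnot q1 \to \lnot q1): β-rule — branch into F \lnot q1  //  T \lnot q1.
          branch 2.1.1 (add F \lnot q1):
            T (q4 \to q3): β-rule — branch into F q4  //  T q3.
              branch 2.1.1.1 (add F q4):
                ○ open, literals {q1=T, q4=F}.
              branch 2.1.1.2 (add T q3):
                ○ open, literals {q1=T, q3=T, q4=F}.
          branch 2.1.2 (add T \lnot q1):
            × closes — contains both q1 and \lnot q1.
      branch 2.2 (add T q2):
        T (\lnot q1 \to \lnot q1): β-rule — branch into F \lnot q1  //  T \lnot q1.
          branch 2.2.1 (add F \lnot q1):
            ○ open, literals {q1=T, q2=T, q4=F}.
          branch 2.2.2 (add T \lnot q1):
            ○ open, literals {q1=F, q2=T, q4=F}.
2 branches closed, 6 open.
Each open branch fixes some atoms; the unmentioned ones are free. Counting distinct full assignments: branch {q2=F, q3=F, q4=T} (q1) contributes 2 new; branch {q1=F, q2=F, q4=T} (q3) contributes 1 new; branch {q1=T, q4=F} (q2, q3) contributes 4 new; branch {q1=T, q3=T, q4=F} (q2) contributes 0 new; branch {q1=T, q2=T, q4=F} (q3) contributes 0 new; branch {q1=F, q2=T, q4=F} (q3) contributes 2 new. Total: 9.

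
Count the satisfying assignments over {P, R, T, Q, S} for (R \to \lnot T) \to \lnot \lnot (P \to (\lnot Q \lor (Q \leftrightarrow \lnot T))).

30

Initial set: {((R \to \lnot T) \to \lnot \lnot (P \to (\lnot Q \lor (Q \leftrightarrow \lnot T))))}.
((R \to \lnot T) \to \lnot \lnot (P \to (\lnot Q \lor (Q \leftrightarrow \lnot T)))): β-rule — branch into \lnot (R \to \lnot T)  //  \lnot \lnot (P \to (\lnot Q \lor (Q \leftrightarrow \lnot T))).
  branch 1 (add \lnot (R \to \lnot T)):
    \lnot (R \to \lnot T): α-rule — add R, \lnot \lnot T.
    ○ open, literals {R=true, T=true}.
  branch 2 (add \lnot \lnot (P \to (\lnot Q \lor (Q \leftrightarrow \lnot T)))):
    \lnot \lnot (P \to (\lnot Q \lor (Q \leftrightarrow \lnot T))): drop double negation, giving (P \to (\lnot Q \lor (Q \leftrightarrow \lnot T))).
    (P \to (\lnot Q \lor (Q \leftrightarrow \lnot T))): β-rule — branch into \lnot P  //  (\lnot Q \lor (Q \leftrightarrow \lnot T)).
      branch 2.1 (add \lnot P):
        ○ open, literals {P=false}.
      branch 2.2 (add (\lnot Q \lor (Q \leftrightarrow \lnot T))):
        (\lnot Q \lor (Q \leftrightarrow \lnot T)): β-rule — branch into \lnot Q  //  (Q \leftrightarrow \lnot T).
          branch 2.2.1 (add \lnot Q):
            ○ open, literals {Q=false}.
          branch 2.2.2 (add (Q \leftrightarrow \lnot T)):
            (Q \leftrightarrow \lnot T): β-rule — branch into Q, \lnot T  //  \lnot Q, \lnot \lnot T.
              branch 2.2.2.1 (add Q, \lnot T):
                ○ open, literals {Q=true, T=false}.
              branch 2.2.2.2 (add \lnot Q, \lnot \lnot T):
                ○ open, literals {Q=false, T=true}.
0 branches closed, 5 open.
Each open branch fixes some atoms; the unmentioned ones are free. Counting distinct full assignments: branch {R=true, T=true} (P, Q, S) contributes 8 new; branch {P=false} (R, T, Q, S) contributes 12 new; branch {Q=false} (P, R, T, S) contributes 6 new; branch {Q=true, T=false} (P, R, S) contributes 4 new; branch {Q=false, T=true} (P, R, S) contributes 0 new. Total: 30.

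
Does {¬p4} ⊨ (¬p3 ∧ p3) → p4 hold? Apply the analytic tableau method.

Initial set: {¬p4; ¬((¬p3 ∧ p3) → p4)}.
¬((¬p3 ∧ p3) → p4): α-rule — add (¬p3 ∧ p3), ¬p4.
(¬p3 ∧ p3): α-rule — add ¬p3, p3.
× closes — contains both p3 and ¬p3.
All 1 branch closes.
Every branch closed, so the premises entail the conclusion.

Yes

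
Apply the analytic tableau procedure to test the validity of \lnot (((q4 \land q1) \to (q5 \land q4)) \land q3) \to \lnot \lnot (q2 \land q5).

Assume the negation and expand:
Initial set: {F (\lnot (((q4 \land q1) \to (q5 \land q4)) \land q3) \to \lnot \lnot (q2 \land q5))}.
F (\lnot (((q4 \land q1) \to (q5 \land q4)) \land q3) \to \lnot \lnot (q2 \land q5)): α-rule — add T \lnot (((q4 \land q1) \to (q5 \land q4)) \land q3), F \lnot \lnot (q2 \land q5).
F \lnot \lnot (q2 \land q5): drop double negation, giving F (q2 \land q5).
T \lnot (((q4 \land q1) \to (q5 \land q4)) \land q3): β-rule — branch into F ((q4 \land q1) \to (q5 \land q4))  //  F q3.
  branch 1 (add F ((q4 \land q1) \to (q5 \land q4))):
    F ((q4 \land q1) \to (q5 \land q4)): α-rule — add T (q4 \land q1), F (q5 \land q4).
    T (q4 \land q1): α-rule — add T q4, T q1.
    F (q2 \land q5): β-rule — branch into F q2  //  F q5.
      branch 1.1 (add F q2):
        F (q5 \land q4): β-rule — branch into F q5  //  F q4.
          branch 1.1.1 (add F q5):
            ○ open, literals {q1=T, q2=F, q4=T, q5=F}.
          branch 1.1.2 (add F q4):
            × closes — contains both q4 and \lnot q4.
      branch 1.2 (add F q5):
        F (q5 \land q4): β-rule — branch into F q5  //  F q4.
          branch 1.2.1 (add F q5):
            ○ open, literals {q1=T, q4=T, q5=F}.
          branch 1.2.2 (add F q4):
            × closes — contains both q4 and \lnot q4.
  branch 2 (add F q3):
    F (q2 \land q5): β-rule — branch into F q2  //  F q5.
      branch 2.1 (add F q2):
        ○ open, literals {q2=F, q3=F}.
      branch 2.2 (add F q5):
        ○ open, literals {q3=F, q5=F}.
2 branches closed, 4 open.
An open branch gives a countermodel: q1=T, q2=F, q4=T, q5=F (unmentioned atoms arbitrary); under it the original formula is false.

Not valid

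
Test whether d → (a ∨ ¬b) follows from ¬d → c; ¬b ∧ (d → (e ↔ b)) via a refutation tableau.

Initial set: {(¬d → c); (¬b ∧ (d → (e ↔ b))); ¬(d → (a ∨ ¬b))}.
(¬b ∧ (d → (e ↔ b))): α-rule — add ¬b, (d → (e ↔ b)).
¬(d → (a ∨ ¬b)): α-rule — add d, ¬(a ∨ ¬b).
¬(a ∨ ¬b): α-rule — add ¬a, ¬¬b.
× closes — contains both b and ¬b.
All 1 branch closes.
Every branch closed, so the premises entail the conclusion.

Yes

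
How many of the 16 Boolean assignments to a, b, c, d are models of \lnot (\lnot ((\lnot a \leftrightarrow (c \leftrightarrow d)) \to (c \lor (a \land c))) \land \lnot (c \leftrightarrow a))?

14

Initial set: {\lnot (\lnot ((\lnot a \leftrightarrow (c \leftrightarrow d)) \to (c \lor (a \land c))) \land \lnot (c \leftrightarrow a))}.
\lnot (\lnot ((\lnot a \leftrightarrow (c \leftrightarrow d)) \to (c \lor (a \land c))) \land \lnot (c \leftrightarrow a)): β-rule — branch into \lnot \lnot ((\lnot a \leftrightarrow (c \leftrightarrow d)) \to (c \lor (a \land c)))  //  \lnot \lnot (c \leftrightarrow a).
  branch 1 (add \lnot \lnot ((\lnot a \leftrightarrow (c \leftrightarrow d)) \to (c \lor (a \land c)))):
    \lnot \lnot ((\lnot a \leftrightarrow (c \leftrightarrow d)) \to (c \lor (a \land c))): β-rule — branch into \lnot (\lnot a \leftrightarrow (c \leftrightarrow d))  //  (c \lor (a \land c)).
      branch 1.1 (add \lnot (\lnot a \leftrightarrow (c \leftrightarrow d))):
        \lnot (\lnot a \leftrightarrow (c \leftrightarrow d)): β-rule — branch into \lnot a, \lnot (c \leftrightarrow d)  //  \lnot \lnot a, (c \leftrightarrow d).
          branch 1.1.1 (add \lnot a, \lnot (c \leftrightarrow d)):
            \lnot (c \leftrightarrow d): β-rule — branch into c, \lnot d  //  \lnot c, d.
              branch 1.1.1.1 (add c, \lnot d):
                ○ open, literals {a=F, c=T, d=F}.
              branch 1.1.1.2 (add \lnot c, d):
                ○ open, literals {a=F, c=F, d=T}.
          branch 1.1.2 (add \lnot \lnot a, (c \leftrightarrow d)):
            (c \leftrightarrow d): β-rule — branch into c, d  //  \lnot c, \lnot d.
              branch 1.1.2.1 (add c, d):
                ○ open, literals {a=T, c=T, d=T}.
              branch 1.1.2.2 (add \lnot c, \lnot d):
                ○ open, literals {a=T, c=F, d=F}.
      branch 1.2 (add (c \lor (a \land c))):
        (c \lor (a \land c)): β-rule — branch into c  //  (a \land c).
          branch 1.2.1 (add c):
            ○ open, literals {c=T}.
          branch 1.2.2 (add (a \land c)):
            (a \land c): α-rule — add a, c.
            ○ open, literals {a=T, c=T}.
  branch 2 (add \lnot \lnot (c \leftrightarrow a)):
    \lnot \lnot (c \leftrightarrow a): β-rule — branch into c, a  //  \lnot c, \lnot a.
      branch 2.1 (add c, a):
        ○ open, literals {a=T, c=T}.
      branch 2.2 (add \lnot c, \lnot a):
        ○ open, literals {a=F, c=F}.
0 branches closed, 8 open.
Each open branch fixes some atoms; the unmentioned ones are free. Counting distinct full assignments: branch {a=F, c=T, d=F} (b) contributes 2 new; branch {a=F, c=F, d=T} (b) contributes 2 new; branch {a=T, c=T, d=T} (b) contributes 2 new; branch {a=T, c=F, d=F} (b) contributes 2 new; branch {c=T} (a, b, d) contributes 4 new; branch {a=T, c=T} (b, d) contributes 0 new; branch {a=T, c=T} (b, d) contributes 0 new; branch {a=F, c=F} (b, d) contributes 2 new. Total: 14.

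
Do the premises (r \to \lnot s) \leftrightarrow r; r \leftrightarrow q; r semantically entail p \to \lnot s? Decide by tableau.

Yes

Initial set: {((r \to \lnot s) \leftrightarrow r); (r \leftrightarrow q); r; \lnot (p \to \lnot s)}.
\lnot (p \to \lnot s): α-rule — add p, \lnot \lnot s.
((r \to \lnot s) \leftrightarrow r): β-rule — branch into (r \to \lnot s), r  //  \lnot (r \to \lnot s), \lnot r.
  branch 1 (add (r \to \lnot s), r):
    (r \leftrightarrow q): β-rule — branch into r, q  //  \lnot r, \lnot q.
      branch 1.1 (add r, q):
        (r \to \lnot s): β-rule — branch into \lnot r  //  \lnot s.
          branch 1.1.1 (add \lnot r):
            × closes — contains both r and \lnot r.
          branch 1.1.2 (add \lnot s):
            × closes — contains both s and \lnot s.
      branch 1.2 (add \lnot r, \lnot q):
        × closes — contains both r and \lnot r.
  branch 2 (add \lnot (r \to \lnot s), \lnot r):
    × closes — contains both r and \lnot r.
All 4 branches close.
Every branch closed, so the premises entail the conclusion.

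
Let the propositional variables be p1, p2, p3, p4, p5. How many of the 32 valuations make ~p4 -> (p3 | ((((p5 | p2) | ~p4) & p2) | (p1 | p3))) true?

Initial set: {(~p4 -> (p3 | ((((p5 | p2) | ~p4) & p2) | (p1 | p3))))}.
(~p4 -> (p3 | ((((p5 | p2) | ~p4) & p2) | (p1 | p3)))): β-rule — branch into ~~p4  //  (p3 | ((((p5 | p2) | ~p4) & p2) | (p1 | p3))).
  branch 1 (add ~~p4):
    ○ open, literals {p4=true}.
  branch 2 (add (p3 | ((((p5 | p2) | ~p4) & p2) | (p1 | p3)))):
    (p3 | ((((p5 | p2) | ~p4) & p2) | (p1 | p3))): β-rule — branch into p3  //  ((((p5 | p2) | ~p4) & p2) | (p1 | p3)).
      branch 2.1 (add p3):
        ○ open, literals {p3=true}.
      branch 2.2 (add ((((p5 | p2) | ~p4) & p2) | (p1 | p3))):
        ((((p5 | p2) | ~p4) & p2) | (p1 | p3)): β-rule — branch into (((p5 | p2) | ~p4) & p2)  //  (p1 | p3).
          branch 2.2.1 (add (((p5 | p2) | ~p4) & p2)):
            (((p5 | p2) | ~p4) & p2): α-rule — add ((p5 | p2) | ~p4), p2.
            ((p5 | p2) | ~p4): β-rule — branch into (p5 | p2)  //  ~p4.
              branch 2.2.1.1 (add (p5 | p2)):
                (p5 | p2): β-rule — branch into p5  //  p2.
                  branch 2.2.1.1.1 (add p5):
                    ○ open, literals {p2=true, p5=true}.
                  branch 2.2.1.1.2 (add p2):
                    ○ open, literals {p2=true}.
              branch 2.2.1.2 (add ~p4):
                ○ open, literals {p2=true, p4=false}.
          branch 2.2.2 (add (p1 | p3)):
            (p1 | p3): β-rule — branch into p1  //  p3.
              branch 2.2.2.1 (add p1):
                ○ open, literals {p1=true}.
              branch 2.2.2.2 (add p3):
                ○ open, literals {p3=true}.
0 branches closed, 7 open.
Each open branch fixes some atoms; the unmentioned ones are free. Counting distinct full assignments: branch {p4=true} (p1, p2, p3, p5) contributes 16 new; branch {p3=true} (p1, p2, p4, p5) contributes 8 new; branch {p2=true, p5=true} (p1, p3, p4) contributes 2 new; branch {p2=true} (p1, p3, p4, p5) contributes 2 new; branch {p2=true, p4=false} (p1, p3, p5) contributes 0 new; branch {p1=true} (p2, p3, p4, p5) contributes 2 new; branch {p3=true} (p1, p2, p4, p5) contributes 0 new. Total: 30.

30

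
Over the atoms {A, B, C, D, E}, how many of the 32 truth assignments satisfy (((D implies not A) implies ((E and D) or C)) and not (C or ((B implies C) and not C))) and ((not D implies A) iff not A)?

Initial set: {T ((((D implies not A) implies ((E and D) or C)) and not (C or ((B implies C) and not C))) and ((not D implies A) iff not A))}.
T ((((D implies not A) implies ((E and D) or C)) and not (C or ((B implies C) and not C))) and ((not D implies A) iff not A)): α-rule — add T (((D implies not A) implies ((E and D) or C)) and not (C or ((B implies C) and not C))), T ((not D implies A) iff not A).
T (((D implies not A) implies ((E and D) or C)) and not (C or ((B implies C) and not C))): α-rule — add T ((D implies not A) implies ((E and D) or C)), T not (C or ((B implies C) and not C)).
T not (C or ((B implies C) and not C)): α-rule — add F C, F ((B implies C) and not C).
T ((not D implies A) iff not A): β-rule — branch into T (not D implies A), T not A  //  F (not D implies A), F not A.
  branch 1 (add T (not D implies A), T not A):
    T ((D implies not A) implies ((E and D) or C)): β-rule — branch into F (D implies not A)  //  T ((E and D) or C).
      branch 1.1 (add F (D implies not A)):
        F (D implies not A): α-rule — add T D, F not A.
        × closes — contains both A and not A.
      branch 1.2 (add T ((E and D) or C)):
        F ((B implies C) and not C): β-rule — branch into F (B implies C)  //  F not C.
          branch 1.2.1 (add F (B implies C)):
            F (B implies C): α-rule — add T B, F C.
            T (not D implies A): β-rule — branch into F not D  //  T A.
              branch 1.2.1.1 (add F not D):
                T ((E and D) or C): β-rule — branch into T (E and D)  //  T C.
                  branch 1.2.1.1.1 (add T (E and D)):
                    T (E and D): α-rule — add T E, T D.
                    ○ open, literals {A=0, B=1, C=0, D=1, E=1}.
                  branch 1.2.1.1.2 (add T C):
                    × closes — contains both C and not C.
              branch 1.2.1.2 (add T A):
                × closes — contains both A and not A.
          branch 1.2.2 (add F not C):
            × closes — contains both C and not C.
  branch 2 (add F (not D implies A), F not A):
    F (not D implies A): α-rule — add T not D, F A.
    × closes — contains both A and not A.
5 branches closed, 1 open.
Each open branch fixes some atoms; the unmentioned ones are free. Counting distinct full assignments: branch {A=0, B=1, C=0, D=1, E=1} (none free) contributes 1 new. Total: 1.

1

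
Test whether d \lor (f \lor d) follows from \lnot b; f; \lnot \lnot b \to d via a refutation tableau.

Initial set: {\lnot b; f; (\lnot \lnot b \to d); \lnot (d \lor (f \lor d))}.
\lnot (d \lor (f \lor d)): α-rule — add \lnot d, \lnot (f \lor d).
\lnot (f \lor d): α-rule — add \lnot f, \lnot d.
× closes — contains both f and \lnot f.
All 1 branch closes.
Every branch closed, so the premises entail the conclusion.

Yes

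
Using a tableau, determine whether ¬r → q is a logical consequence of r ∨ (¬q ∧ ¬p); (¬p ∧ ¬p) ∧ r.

Yes

Initial set: {(r ∨ (¬q ∧ ¬p)); ((¬p ∧ ¬p) ∧ r); ¬(¬r → q)}.
((¬p ∧ ¬p) ∧ r): α-rule — add (¬p ∧ ¬p), r.
¬(¬r → q): α-rule — add ¬r, ¬q.
× closes — contains both r and ¬r.
All 1 branch closes.
Every branch closed, so the premises entail the conclusion.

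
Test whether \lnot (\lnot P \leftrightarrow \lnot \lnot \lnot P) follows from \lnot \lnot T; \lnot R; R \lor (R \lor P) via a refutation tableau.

No

Initial set: {\lnot \lnot T; \lnot R; (R \lor (R \lor P)); \lnot \lnot (\lnot P \leftrightarrow \lnot \lnot \lnot P)}.
\lnot \lnot T: drop double negation, giving T.
(R \lor (R \lor P)): β-rule — branch into R  //  (R \lor P).
  branch 1 (add R):
    × closes — contains both R and \lnot R.
  branch 2 (add (R \lor P)):
    \lnot \lnot (\lnot P \leftrightarrow \lnot \lnot \lnot P): β-rule — branch into \lnot P, \lnot \lnot \lnot P  //  \lnot \lnot P, \lnot \lnot \lnot \lnot P.
      branch 2.1 (add \lnot P, \lnot \lnot \lnot P):
        \lnot \lnot \lnot P: drop double negation, giving \lnot P.
        (R \lor P): β-rule — branch into R  //  P.
          branch 2.1.1 (add R):
            × closes — contains both R and \lnot R.
          branch 2.1.2 (add P):
            × closes — contains both P and \lnot P.
      branch 2.2 (add \lnot \lnot P, \lnot \lnot \lnot \lnot P):
        \lnot \lnot \lnot \lnot P: drop double negation, giving \lnot \lnot P.
        (R \lor P): β-rule — branch into R  //  P.
          branch 2.2.1 (add R):
            × closes — contains both R and \lnot R.
          branch 2.2.2 (add P):
            ○ open, literals {P=true, R=false, T=true}.
4 branches closed, 1 open.
An open branch gives a countermodel: P=true, R=false, T=true (unmentioned atoms arbitrary); the premises hold there but the conclusion fails.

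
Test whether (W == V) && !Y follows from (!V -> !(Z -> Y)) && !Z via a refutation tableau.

Initial set: {T ((!V -> !(Z -> Y)) && !Z); F ((W == V) && !Y)}.
T ((!V -> !(Z -> Y)) && !Z): α-rule — add T (!V -> !(Z -> Y)), T !Z.
F ((W == V) && !Y): β-rule — branch into F (W == V)  //  F !Y.
  branch 1 (add F (W == V)):
    T (!V -> !(Z -> Y)): β-rule — branch into F !V  //  T !(Z -> Y).
      branch 1.1 (add F !V):
        F (W == V): β-rule — branch into T W, F V  //  F W, T V.
          branch 1.1.1 (add T W, F V):
            × closes — contains both V and !V.
          branch 1.1.2 (add F W, T V):
            ○ open, literals {V=true, W=false, Z=false}.
      branch 1.2 (add T !(Z -> Y)):
        T !(Z -> Y): α-rule — add T Z, F Y.
        × closes — contains both Z and !Z.
  branch 2 (add F !Y):
    T (!V -> !(Z -> Y)): β-rule — branch into F !V  //  T !(Z -> Y).
      branch 2.1 (add F !V):
        ○ open, literals {V=true, Y=true, Z=false}.
      branch 2.2 (add T !(Z -> Y)):
        T !(Z -> Y): α-rule — add T Z, F Y.
        × closes — contains both Z and !Z.
3 branches closed, 2 open.
An open branch gives a countermodel: V=true, W=false, Z=false (unmentioned atoms arbitrary); the premises hold there but the conclusion fails.

No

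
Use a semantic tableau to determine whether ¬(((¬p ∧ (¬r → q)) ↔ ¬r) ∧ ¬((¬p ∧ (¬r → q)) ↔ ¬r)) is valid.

Valid

Assume the negation and expand:
Initial set: {¬¬(((¬p ∧ (¬r → q)) ↔ ¬r) ∧ ¬((¬p ∧ (¬r → q)) ↔ ¬r))}.
¬¬(((¬p ∧ (¬r → q)) ↔ ¬r) ∧ ¬((¬p ∧ (¬r → q)) ↔ ¬r)): α-rule — add ((¬p ∧ (¬r → q)) ↔ ¬r), ¬((¬p ∧ (¬r → q)) ↔ ¬r).
((¬p ∧ (¬r → q)) ↔ ¬r): β-rule — branch into (¬p ∧ (¬r → q)), ¬r  //  ¬(¬p ∧ (¬r → q)), ¬¬r.
  branch 1 (add (¬p ∧ (¬r → q)), ¬r):
    (¬p ∧ (¬r → q)): α-rule — add ¬p, (¬r → q).
    ¬((¬p ∧ (¬r → q)) ↔ ¬r): β-rule — branch into (¬p ∧ (¬r → q)), ¬¬r  //  ¬(¬p ∧ (¬r → q)), ¬r.
      branch 1.1 (add (¬p ∧ (¬r → q)), ¬¬r):
        × closes — contains both r and ¬r.
      branch 1.2 (add ¬(¬p ∧ (¬r → q)), ¬r):
        (¬r → q): β-rule — branch into ¬¬r  //  q.
          branch 1.2.1 (add ¬¬r):
            × closes — contains both r and ¬r.
          branch 1.2.2 (add q):
            ¬(¬p ∧ (¬r → q)): β-rule — branch into ¬¬p  //  ¬(¬r → q).
              branch 1.2.2.1 (add ¬¬p):
                × closes — contains both p and ¬p.
              branch 1.2.2.2 (add ¬(¬r → q)):
                ¬(¬r → q): α-rule — add ¬r, ¬q.
                × closes — contains both q and ¬q.
  branch 2 (add ¬(¬p ∧ (¬r → q)), ¬¬r):
    ¬((¬p ∧ (¬r → q)) ↔ ¬r): β-rule — branch into (¬p ∧ (¬r → q)), ¬¬r  //  ¬(¬p ∧ (¬r → q)), ¬r.
      branch 2.1 (add (¬p ∧ (¬r → q)), ¬¬r):
        (¬p ∧ (¬r → q)): α-rule — add ¬p, (¬r → q).
        ¬(¬p ∧ (¬r → q)): β-rule — branch into ¬¬p  //  ¬(¬r → q).
          branch 2.1.1 (add ¬¬p):
            × closes — contains both p and ¬p.
          branch 2.1.2 (add ¬(¬r → q)):
            ¬(¬r → q): α-rule — add ¬r, ¬q.
            × closes — contains both r and ¬r.
      branch 2.2 (add ¬(¬p ∧ (¬r → q)), ¬r):
        × closes — contains both r and ¬r.
All 7 branches close.
Every branch closed, so the negation is unsatisfiable and the formula is valid.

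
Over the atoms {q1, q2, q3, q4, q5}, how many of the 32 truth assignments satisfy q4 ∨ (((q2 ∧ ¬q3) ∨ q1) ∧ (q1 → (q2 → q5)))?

24

Initial set: {(q4 ∨ (((q2 ∧ ¬q3) ∨ q1) ∧ (q1 → (q2 → q5))))}.
(q4 ∨ (((q2 ∧ ¬q3) ∨ q1) ∧ (q1 → (q2 → q5)))): β-rule — branch into q4  //  (((q2 ∧ ¬q3) ∨ q1) ∧ (q1 → (q2 → q5))).
  branch 1 (add q4):
    ○ open, literals {q4=1}.
  branch 2 (add (((q2 ∧ ¬q3) ∨ q1) ∧ (q1 → (q2 → q5)))):
    (((q2 ∧ ¬q3) ∨ q1) ∧ (q1 → (q2 → q5))): α-rule — add ((q2 ∧ ¬q3) ∨ q1), (q1 → (q2 → q5)).
    ((q2 ∧ ¬q3) ∨ q1): β-rule — branch into (q2 ∧ ¬q3)  //  q1.
      branch 2.1 (add (q2 ∧ ¬q3)):
        (q2 ∧ ¬q3): α-rule — add q2, ¬q3.
        (q1 → (q2 → q5)): β-rule — branch into ¬q1  //  (q2 → q5).
          branch 2.1.1 (add ¬q1):
            ○ open, literals {q1=0, q2=1, q3=0}.
          branch 2.1.2 (add (q2 → q5)):
            (q2 → q5): β-rule — branch into ¬q2  //  q5.
              branch 2.1.2.1 (add ¬q2):
                × closes — contains both q2 and ¬q2.
              branch 2.1.2.2 (add q5):
                ○ open, literals {q2=1, q3=0, q5=1}.
      branch 2.2 (add q1):
        (q1 → (q2 → q5)): β-rule — branch into ¬q1  //  (q2 → q5).
          branch 2.2.1 (add ¬q1):
            × closes — contains both q1 and ¬q1.
          branch 2.2.2 (add (q2 → q5)):
            (q2 → q5): β-rule — branch into ¬q2  //  q5.
              branch 2.2.2.1 (add ¬q2):
                ○ open, literals {q1=1, q2=0}.
              branch 2.2.2.2 (add q5):
                ○ open, literals {q1=1, q5=1}.
2 branches closed, 5 open.
Each open branch fixes some atoms; the unmentioned ones are free. Counting distinct full assignments: branch {q4=1} (q1, q2, q3, q5) contributes 16 new; branch {q1=0, q2=1, q3=0} (q4, q5) contributes 2 new; branch {q2=1, q3=0, q5=1} (q1, q4) contributes 1 new; branch {q1=1, q2=0} (q3, q4, q5) contributes 4 new; branch {q1=1, q5=1} (q2, q3, q4) contributes 1 new. Total: 24.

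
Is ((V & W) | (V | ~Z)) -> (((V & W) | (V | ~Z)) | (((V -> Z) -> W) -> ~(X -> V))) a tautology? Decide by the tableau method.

Valid

Assume the negation and expand:
Initial set: {~(((V & W) | (V | ~Z)) -> (((V & W) | (V | ~Z)) | (((V -> Z) -> W) -> ~(X -> V))))}.
~(((V & W) | (V | ~Z)) -> (((V & W) | (V | ~Z)) | (((V -> Z) -> W) -> ~(X -> V)))): α-rule — add ((V & W) | (V | ~Z)), ~(((V & W) | (V | ~Z)) | (((V -> Z) -> W) -> ~(X -> V))).
~(((V & W) | (V | ~Z)) | (((V -> Z) -> W) -> ~(X -> V))): α-rule — add ~((V & W) | (V | ~Z)), ~(((V -> Z) -> W) -> ~(X -> V)).
~((V & W) | (V | ~Z)): α-rule — add ~(V & W), ~(V | ~Z).
~(((V -> Z) -> W) -> ~(X -> V)): α-rule — add ((V -> Z) -> W), ~~(X -> V).
~(V | ~Z): α-rule — add ~V, ~~Z.
((V & W) | (V | ~Z)): β-rule — branch into (V & W)  //  (V | ~Z).
  branch 1 (add (V & W)):
    (V & W): α-rule — add V, W.
    × closes — contains both V and ~V.
  branch 2 (add (V | ~Z)):
    ~(V & W): β-rule — branch into ~V  //  ~W.
      branch 2.1 (add ~V):
        ((V -> Z) -> W): β-rule — branch into ~(V -> Z)  //  W.
          branch 2.1.1 (add ~(V -> Z)):
            ~(V -> Z): α-rule — add V, ~Z.
            × closes — contains both V and ~V.
          branch 2.1.2 (add W):
            ~~(X -> V): β-rule — branch into ~X  //  V.
              branch 2.1.2.1 (add ~X):
                (V | ~Z): β-rule — branch into V  //  ~Z.
                  branch 2.1.2.1.1 (add V):
                    × closes — contains both V and ~V.
                  branch 2.1.2.1.2 (add ~Z):
                    × closes — contains both Z and ~Z.
              branch 2.1.2.2 (add V):
                × closes — contains both V and ~V.
      branch 2.2 (add ~W):
        ((V -> Z) -> W): β-rule — branch into ~(V -> Z)  //  W.
          branch 2.2.1 (add ~(V -> Z)):
            ~(V -> Z): α-rule — add V, ~Z.
            × closes — contains both V and ~V.
          branch 2.2.2 (add W):
            × closes — contains both W and ~W.
All 7 branches close.
Every branch closed, so the negation is unsatisfiable and the formula is valid.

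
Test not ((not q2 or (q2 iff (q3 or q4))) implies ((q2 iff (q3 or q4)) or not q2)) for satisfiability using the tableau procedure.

Initial set: {not ((not q2 or (q2 iff (q3 or q4))) implies ((q2 iff (q3 or q4)) or not q2))}.
not ((not q2 or (q2 iff (q3 or q4))) implies ((q2 iff (q3 or q4)) or not q2)): α-rule — add (not q2 or (q2 iff (q3 or q4))), not ((q2 iff (q3 or q4)) or not q2).
not ((q2 iff (q3 or q4)) or not q2): α-rule — add not (q2 iff (q3 or q4)), not not q2.
(not q2 or (q2 iff (q3 or q4))): β-rule — branch into not q2  //  (q2 iff (q3 or q4)).
  branch 1 (add not q2):
    × closes — contains both q2 and not q2.
  branch 2 (add (q2 iff (q3 or q4))):
    not (q2 iff (q3 or q4)): β-rule — branch into q2, not (q3 or q4)  //  not q2, (q3 or q4).
      branch 2.1 (add q2, not (q3 or q4)):
        not (q3 or q4): α-rule — add not q3, not q4.
        (q2 iff (q3 or q4)): β-rule — branch into q2, (q3 or q4)  //  not q2, not (q3 or q4).
          branch 2.1.1 (add q2, (q3 or q4)):
            (q3 or q4): β-rule — branch into q3  //  q4.
              branch 2.1.1.1 (add q3):
                × closes — contains both q3 and not q3.
              branch 2.1.1.2 (add q4):
                × closes — contains both q4 and not q4.
          branch 2.1.2 (add not q2, not (q3 or q4)):
            × closes — contains both q2 and not q2.
      branch 2.2 (add not q2, (q3 or q4)):
        × closes — contains both q2 and not q2.
All 5 branches close.
Every branch closed; the formula is unsatisfiable.

Unsatisfiable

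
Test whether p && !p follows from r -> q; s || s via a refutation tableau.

No

Initial set: {T (r -> q); T (s || s); F (p && !p)}.
T (r -> q): β-rule — branch into F r  //  T q.
  branch 1 (add F r):
    T (s || s): β-rule — branch into T s  //  T s.
      branch 1.1 (add T s):
        F (p && !p): β-rule — branch into F p  //  F !p.
          branch 1.1.1 (add F p):
            ○ open, literals {p=F, r=F, s=T}.
          branch 1.1.2 (add F !p):
            ○ open, literals {p=T, r=F, s=T}.
      branch 1.2 (add T s):
        F (p && !p): β-rule — branch into F p  //  F !p.
          branch 1.2.1 (add F p):
            ○ open, literals {p=F, r=F, s=T}.
          branch 1.2.2 (add F !p):
            ○ open, literals {p=T, r=F, s=T}.
  branch 2 (add T q):
    T (s || s): β-rule — branch into T s  //  T s.
      branch 2.1 (add T s):
        F (p && !p): β-rule — branch into F p  //  F !p.
          branch 2.1.1 (add F p):
            ○ open, literals {p=F, q=T, s=T}.
          branch 2.1.2 (add F !p):
            ○ open, literals {p=T, q=T, s=T}.
      branch 2.2 (add T s):
        F (p && !p): β-rule — branch into F p  //  F !p.
          branch 2.2.1 (add F p):
            ○ open, literals {p=F, q=T, s=T}.
          branch 2.2.2 (add F !p):
            ○ open, literals {p=T, q=T, s=T}.
0 branches closed, 8 open.
An open branch gives a countermodel: p=F, r=F, s=T (unmentioned atoms arbitrary); the premises hold there but the conclusion fails.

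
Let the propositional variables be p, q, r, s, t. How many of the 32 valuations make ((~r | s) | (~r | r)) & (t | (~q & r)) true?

20

Initial set: {(((~r | s) | (~r | r)) & (t | (~q & r)))}.
(((~r | s) | (~r | r)) & (t | (~q & r))): α-rule — add ((~r | s) | (~r | r)), (t | (~q & r)).
((~r | s) | (~r | r)): β-rule — branch into (~r | s)  //  (~r | r).
  branch 1 (add (~r | s)):
    (t | (~q & r)): β-rule — branch into t  //  (~q & r).
      branch 1.1 (add t):
        (~r | s): β-rule — branch into ~r  //  s.
          branch 1.1.1 (add ~r):
            ○ open, literals {r=false, t=true}.
          branch 1.1.2 (add s):
            ○ open, literals {s=true, t=true}.
      branch 1.2 (add (~q & r)):
        (~q & r): α-rule — add ~q, r.
        (~r | s): β-rule — branch into ~r  //  s.
          branch 1.2.1 (add ~r):
            × closes — contains both r and ~r.
          branch 1.2.2 (add s):
            ○ open, literals {q=false, r=true, s=true}.
  branch 2 (add (~r | r)):
    (t | (~q & r)): β-rule — branch into t  //  (~q & r).
      branch 2.1 (add t):
        (~r | r): β-rule — branch into ~r  //  r.
          branch 2.1.1 (add ~r):
            ○ open, literals {r=false, t=true}.
          branch 2.1.2 (add r):
            ○ open, literals {r=true, t=true}.
      branch 2.2 (add (~q & r)):
        (~q & r): α-rule — add ~q, r.
        (~r | r): β-rule — branch into ~r  //  r.
          branch 2.2.1 (add ~r):
            × closes — contains both r and ~r.
          branch 2.2.2 (add r):
            ○ open, literals {q=false, r=true}.
2 branches closed, 6 open.
Each open branch fixes some atoms; the unmentioned ones are free. Counting distinct full assignments: branch {r=false, t=true} (p, q, s) contributes 8 new; branch {s=true, t=true} (p, q, r) contributes 4 new; branch {q=false, r=true, s=true} (p, t) contributes 2 new; branch {r=false, t=true} (p, q, s) contributes 0 new; branch {r=true, t=true} (p, q, s) contributes 4 new; branch {q=false, r=true} (p, s, t) contributes 2 new. Total: 20.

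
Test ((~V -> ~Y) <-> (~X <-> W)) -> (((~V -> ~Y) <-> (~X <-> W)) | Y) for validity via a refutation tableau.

Assume the negation and expand:
Initial set: {~(((~V -> ~Y) <-> (~X <-> W)) -> (((~V -> ~Y) <-> (~X <-> W)) | Y))}.
~(((~V -> ~Y) <-> (~X <-> W)) -> (((~V -> ~Y) <-> (~X <-> W)) | Y)): α-rule — add ((~V -> ~Y) <-> (~X <-> W)), ~(((~V -> ~Y) <-> (~X <-> W)) | Y).
~(((~V -> ~Y) <-> (~X <-> W)) | Y): α-rule — add ~((~V -> ~Y) <-> (~X <-> W)), ~Y.
((~V -> ~Y) <-> (~X <-> W)): β-rule — branch into (~V -> ~Y), (~X <-> W)  //  ~(~V -> ~Y), ~(~X <-> W).
  branch 1 (add (~V -> ~Y), (~X <-> W)):
    ~((~V -> ~Y) <-> (~X <-> W)): β-rule — branch into (~V -> ~Y), ~(~X <-> W)  //  ~(~V -> ~Y), (~X <-> W).
      branch 1.1 (add (~V -> ~Y), ~(~X <-> W)):
        (~V -> ~Y): β-rule — branch into ~~V  //  ~Y.
          branch 1.1.1 (add ~~V):
            (~X <-> W): β-rule — branch into ~X, W  //  ~~X, ~W.
              branch 1.1.1.1 (add ~X, W):
                (~V -> ~Y): β-rule — branch into ~~V  //  ~Y.
                  branch 1.1.1.1.1 (add ~~V):
                    ~(~X <-> W): β-rule — branch into ~X, ~W  //  ~~X, W.
                      branch 1.1.1.1.1.1 (add ~X, ~W):
                        × closes — contains both W and ~W.
                      branch 1.1.1.1.1.2 (add ~~X, W):
                        × closes — contains both X and ~X.
                  branch 1.1.1.1.2 (add ~Y):
                    ~(~X <-> W): β-rule — branch into ~X, ~W  //  ~~X, W.
                      branch 1.1.1.1.2.1 (add ~X, ~W):
                        × closes — contains both W and ~W.
                      branch 1.1.1.1.2.2 (add ~~X, W):
                        × closes — contains both X and ~X.
              branch 1.1.1.2 (add ~~X, ~W):
                (~V -> ~Y): β-rule — branch into ~~V  //  ~Y.
                  branch 1.1.1.2.1 (add ~~V):
                    ~(~X <-> W): β-rule — branch into ~X, ~W  //  ~~X, W.
                      branch 1.1.1.2.1.1 (add ~X, ~W):
                        × closes — contains both X and ~X.
                      branch 1.1.1.2.1.2 (add ~~X, W):
                        × closes — contains both W and ~W.
                  branch 1.1.1.2.2 (add ~Y):
                    ~(~X <-> W): β-rule — branch into ~X, ~W  //  ~~X, W.
                      branch 1.1.1.2.2.1 (add ~X, ~W):
                        × closes — contains both X and ~X.
                      branch 1.1.1.2.2.2 (add ~~X, W):
                        × closes — contains both W and ~W.
          branch 1.1.2 (add ~Y):
            (~X <-> W): β-rule — branch into ~X, W  //  ~~X, ~W.
              branch 1.1.2.1 (add ~X, W):
                (~V -> ~Y): β-rule — branch into ~~V  //  ~Y.
                  branch 1.1.2.1.1 (add ~~V):
                    ~(~X <-> W): β-rule — branch into ~X, ~W  //  ~~X, W.
                      branch 1.1.2.1.1.1 (add ~X, ~W):
                        × closes — contains both W and ~W.
                      branch 1.1.2.1.1.2 (add ~~X, W):
                        × closes — contains both X and ~X.
                  branch 1.1.2.1.2 (add ~Y):
                    ~(~X <-> W): β-rule — branch into ~X, ~W  //  ~~X, W.
                      branch 1.1.2.1.2.1 (add ~X, ~W):
                        × closes — contains both W and ~W.
                      branch 1.1.2.1.2.2 (add ~~X, W):
                        × closes — contains both X and ~X.
              branch 1.1.2.2 (add ~~X, ~W):
                (~V -> ~Y): β-rule — branch into ~~V  //  ~Y.
                  branch 1.1.2.2.1 (add ~~V):
                    ~(~X <-> W): β-rule — branch into ~X, ~W  //  ~~X, W.
                      branch 1.1.2.2.1.1 (add ~X, ~W):
                        × closes — contains both X and ~X.
                      branch 1.1.2.2.1.2 (add ~~X, W):
                        × closes — contains both W and ~W.
                  branch 1.1.2.2.2 (add ~Y):
                    ~(~X <-> W): β-rule — branch into ~X, ~W  //  ~~X, W.
                      branch 1.1.2.2.2.1 (add ~X, ~W):
                        × closes — contains both X and ~X.
                      branch 1.1.2.2.2.2 (add ~~X, W):
                        × closes — contains both W and ~W.
      branch 1.2 (add ~(~V -> ~Y), (~X <-> W)):
        ~(~V -> ~Y): α-rule — add ~V, ~~Y.
        × closes — contains both Y and ~Y.
  branch 2 (add ~(~V -> ~Y), ~(~X <-> W)):
    ~(~V -> ~Y): α-rule — add ~V, ~~Y.
    × closes — contains both Y and ~Y.
All 18 branches close.
Every branch closed, so the negation is unsatisfiable and the formula is valid.

Valid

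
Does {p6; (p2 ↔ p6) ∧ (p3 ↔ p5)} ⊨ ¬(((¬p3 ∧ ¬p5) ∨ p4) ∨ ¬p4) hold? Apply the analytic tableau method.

Initial set: {p6; ((p2 ↔ p6) ∧ (p3 ↔ p5)); ¬¬(((¬p3 ∧ ¬p5) ∨ p4) ∨ ¬p4)}.
((p2 ↔ p6) ∧ (p3 ↔ p5)): α-rule — add (p2 ↔ p6), (p3 ↔ p5).
¬¬(((¬p3 ∧ ¬p5) ∨ p4) ∨ ¬p4): β-rule — branch into ((¬p3 ∧ ¬p5) ∨ p4)  //  ¬p4.
  branch 1 (add ((¬p3 ∧ ¬p5) ∨ p4)):
    (p2 ↔ p6): β-rule — branch into p2, p6  //  ¬p2, ¬p6.
      branch 1.1 (add p2, p6):
        (p3 ↔ p5): β-rule — branch into p3, p5  //  ¬p3, ¬p5.
          branch 1.1.1 (add p3, p5):
            ((¬p3 ∧ ¬p5) ∨ p4): β-rule — branch into (¬p3 ∧ ¬p5)  //  p4.
              branch 1.1.1.1 (add (¬p3 ∧ ¬p5)):
                (¬p3 ∧ ¬p5): α-rule — add ¬p3, ¬p5.
                × closes — contains both p3 and ¬p3.
              branch 1.1.1.2 (add p4):
                ○ open, literals {p2=true, p3=true, p4=true, p5=true, p6=true}.
          branch 1.1.2 (add ¬p3, ¬p5):
            ((¬p3 ∧ ¬p5) ∨ p4): β-rule — branch into (¬p3 ∧ ¬p5)  //  p4.
              branch 1.1.2.1 (add (¬p3 ∧ ¬p5)):
                (¬p3 ∧ ¬p5): α-rule — add ¬p3, ¬p5.
                ○ open, literals {p2=true, p3=false, p5=false, p6=true}.
              branch 1.1.2.2 (add p4):
                ○ open, literals {p2=true, p3=false, p4=true, p5=false, p6=true}.
      branch 1.2 (add ¬p2, ¬p6):
        × closes — contains both p6 and ¬p6.
  branch 2 (add ¬p4):
    (p2 ↔ p6): β-rule — branch into p2, p6  //  ¬p2, ¬p6.
      branch 2.1 (add p2, p6):
        (p3 ↔ p5): β-rule — branch into p3, p5  //  ¬p3, ¬p5.
          branch 2.1.1 (add p3, p5):
            ○ open, literals {p2=true, p3=true, p4=false, p5=true, p6=true}.
          branch 2.1.2 (add ¬p3, ¬p5):
            ○ open, literals {p2=true, p3=false, p4=false, p5=false, p6=true}.
      branch 2.2 (add ¬p2, ¬p6):
        × closes — contains both p6 and ¬p6.
3 branches closed, 5 open.
An open branch gives a countermodel: p2=true, p3=true, p4=true, p5=true, p6=true (unmentioned atoms arbitrary); the premises hold there but the conclusion fails.

No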